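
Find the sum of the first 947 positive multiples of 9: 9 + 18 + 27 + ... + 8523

Factor out 9: = 9(1 + 2 + ... + 947) = 9 × n(n+1)/2
= 9 × 947×948/2
= 9 × 448878
= 4039902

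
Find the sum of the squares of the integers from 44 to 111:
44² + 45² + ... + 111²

Use ∑_{k=1}^{n} k² = n(n+1)(2n+1)/6, then subtract the first 43 terms.
∑_{k=1}^{111} k² = 111×112×223/6 = 462056
∑_{k=1}^{43} k² = 43×44×87/6 = 27434
∑_{k=44}^{111} k² = 462056 - 27434 = 434622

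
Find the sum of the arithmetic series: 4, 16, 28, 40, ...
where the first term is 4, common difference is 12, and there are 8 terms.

Sₙ = n/2 × (first + last)
Last term = a + (n-1)d = 4 + (8-1)×12 = 88
S_8 = 8/2 × (4 + 88)
S_8 = 8/2 × 92 = 368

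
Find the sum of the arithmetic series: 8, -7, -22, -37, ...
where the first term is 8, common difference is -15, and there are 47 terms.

Sₙ = n/2 × (first + last)
Last term = a + (n-1)d = 8 + (47-1)×(-15) = -682
S_47 = 47/2 × (8 + (-682))
S_47 = 47/2 × (-674) = -15839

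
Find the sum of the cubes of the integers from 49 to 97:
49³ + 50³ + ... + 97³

Use ∑_{k=1}^{n} k³ = [n(n+1)/2]², then subtract the first 48 terms.
∑_{k=1}^{97} k³ = [97×98/2]² = 4753² = 22591009
∑_{k=1}^{48} k³ = [48×49/2]² = 1176² = 1382976
∑_{k=49}^{97} k³ = 22591009 - 1382976 = 21208033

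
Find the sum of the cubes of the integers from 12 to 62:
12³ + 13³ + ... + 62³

Use ∑_{k=1}^{n} k³ = [n(n+1)/2]², then subtract the first 11 terms.
∑_{k=1}^{62} k³ = [62×63/2]² = 1953² = 3814209
∑_{k=1}^{11} k³ = [11×12/2]² = 66² = 4356
∑_{k=12}^{62} k³ = 3814209 - 4356 = 3809853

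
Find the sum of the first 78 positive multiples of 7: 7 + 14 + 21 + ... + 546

Factor out 7: = 7(1 + 2 + ... + 78) = 7 × n(n+1)/2
= 7 × 78×79/2
= 7 × 3081
= 21567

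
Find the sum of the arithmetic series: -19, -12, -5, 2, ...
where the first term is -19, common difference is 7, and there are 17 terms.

Sₙ = n/2 × (first + last)
Last term = a + (n-1)d = -19 + (17-1)×7 = 93
S_17 = 17/2 × (-19 + 93)
S_17 = 17/2 × 74 = 629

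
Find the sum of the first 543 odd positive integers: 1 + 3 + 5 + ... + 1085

Sum of first n odd numbers = n²
= 543²
= 294849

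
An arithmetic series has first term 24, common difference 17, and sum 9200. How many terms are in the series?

Using S = n/2 × [2a + (n-1)d]
9200 = n/2 × [2(24) + (n-1)(17)]
9200 = n/2 × [48 + 17n - 17]
18400 = n × [31 + 17n]
17n² + (31)n - 18400 = 0
Discriminant: Δ = (31)² - 4(17)(-18400) = 961 + 1251200 = 1252161
√Δ = 1119
n = [-(31) + √Δ] / (2·17) = (-31 + 1119) / 34 = 1088 / 34 = 32
(The negative root is discarded since n must be a positive integer.)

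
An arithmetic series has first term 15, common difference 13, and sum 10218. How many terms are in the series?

Using S = n/2 × [2a + (n-1)d]
10218 = n/2 × [2(15) + (n-1)(13)]
10218 = n/2 × [30 + 13n - 13]
20436 = n × [17 + 13n]
13n² + (17)n - 20436 = 0
Discriminant: Δ = (17)² - 4(13)(-20436) = 289 + 1062672 = 1062961
√Δ = 1031
n = [-(17) + √Δ] / (2·13) = (-17 + 1031) / 26 = 1014 / 26 = 39
(The negative root is discarded since n must be a positive integer.)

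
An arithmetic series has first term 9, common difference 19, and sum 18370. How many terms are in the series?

Using S = n/2 × [2a + (n-1)d]
18370 = n/2 × [2(9) + (n-1)(19)]
18370 = n/2 × [18 + 19n - 19]
36740 = n × [-1 + 19n]
19n² + (-1)n - 36740 = 0
Discriminant: Δ = (-1)² - 4(19)(-36740) = 1 + 2792240 = 2792241
√Δ = 1671
n = [-(-1) + √Δ] / (2·19) = (1 + 1671) / 38 = 1672 / 38 = 44
(The negative root is discarded since n must be a positive integer.)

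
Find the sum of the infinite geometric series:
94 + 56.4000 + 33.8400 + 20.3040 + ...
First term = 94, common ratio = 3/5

For |r| < 1, S = a / (1 - r)
S = 94 / (1 - (3/5))
S = 94 / (2/5)
S = 235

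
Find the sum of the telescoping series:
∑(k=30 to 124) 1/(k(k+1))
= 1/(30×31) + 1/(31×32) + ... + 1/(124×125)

Partial fractions: 1/(k(k+1)) = 1/k - 1/(k+1)
The series telescopes:
= (1/30 - 1/31) + (1/31 - 1/32) + ... + (1/124 - 1/125)
= 1/30 - 1/125
= 19/750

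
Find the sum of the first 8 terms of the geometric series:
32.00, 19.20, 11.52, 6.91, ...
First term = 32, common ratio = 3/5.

Sₙ = a(1 - rⁿ) / (1 - r)
S_8 = 32(1 - (3/5)^8) / (1 - (3/5))
S_8 = 32(1 - (6561/390625)) / (2/5)
S_8 = 6145024/78125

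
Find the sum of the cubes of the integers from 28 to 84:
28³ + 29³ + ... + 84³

Use ∑_{k=1}^{n} k³ = [n(n+1)/2]², then subtract the first 27 terms.
∑_{k=1}^{84} k³ = [84×85/2]² = 3570² = 12744900
∑_{k=1}^{27} k³ = [27×28/2]² = 378² = 142884
∑_{k=28}^{84} k³ = 12744900 - 142884 = 12602016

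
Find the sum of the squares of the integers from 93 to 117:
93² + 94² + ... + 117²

Use ∑_{k=1}^{n} k² = n(n+1)(2n+1)/6, then subtract the first 92 terms.
∑_{k=1}^{117} k² = 117×118×235/6 = 540735
∑_{k=1}^{92} k² = 92×93×185/6 = 263810
∑_{k=93}^{117} k² = 540735 - 263810 = 276925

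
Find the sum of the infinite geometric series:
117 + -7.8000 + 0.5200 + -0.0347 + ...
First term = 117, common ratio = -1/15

For |r| < 1, S = a / (1 - r)
S = 117 / (1 - (-1/15))
S = 117 / (16/15)
S = 1755/16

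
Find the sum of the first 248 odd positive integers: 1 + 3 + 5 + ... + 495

Sum of first n odd numbers = n²
= 248²
= 61504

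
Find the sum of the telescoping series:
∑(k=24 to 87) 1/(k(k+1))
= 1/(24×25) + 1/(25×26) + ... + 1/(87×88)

Partial fractions: 1/(k(k+1)) = 1/k - 1/(k+1)
The series telescopes:
= (1/24 - 1/25) + (1/25 - 1/26) + ... + (1/87 - 1/88)
= 1/24 - 1/88
= 1/33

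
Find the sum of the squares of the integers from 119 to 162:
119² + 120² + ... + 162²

Use ∑_{k=1}^{n} k² = n(n+1)(2n+1)/6, then subtract the first 118 terms.
∑_{k=1}^{162} k² = 162×163×325/6 = 1430325
∑_{k=1}^{118} k² = 118×119×237/6 = 554659
∑_{k=119}^{162} k² = 1430325 - 554659 = 875666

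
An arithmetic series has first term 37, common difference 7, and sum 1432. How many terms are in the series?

Using S = n/2 × [2a + (n-1)d]
1432 = n/2 × [2(37) + (n-1)(7)]
1432 = n/2 × [74 + 7n - 7]
2864 = n × [67 + 7n]
7n² + (67)n - 2864 = 0
Discriminant: Δ = (67)² - 4(7)(-2864) = 4489 + 80192 = 84681
√Δ = 291
n = [-(67) + √Δ] / (2·7) = (-67 + 291) / 14 = 224 / 14 = 16
(The negative root is discarded since n must be a positive integer.)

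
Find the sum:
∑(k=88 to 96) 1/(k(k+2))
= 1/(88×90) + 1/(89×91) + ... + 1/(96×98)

Partial fractions: 1/(k(k+2)) = (1/2)[1/k - 1/(k+2)]
Telescoping leaves the first two and last two terms:
= (1/2)[1/88 + 1/89 - 1/97 - 1/98]
= 77661/74450992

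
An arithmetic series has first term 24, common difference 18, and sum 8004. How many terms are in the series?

Using S = n/2 × [2a + (n-1)d]
8004 = n/2 × [2(24) + (n-1)(18)]
8004 = n/2 × [48 + 18n - 18]
16008 = n × [30 + 18n]
18n² + (30)n - 16008 = 0
Discriminant: Δ = (30)² - 4(18)(-16008) = 900 + 1152576 = 1153476
√Δ = 1074
n = [-(30) + √Δ] / (2·18) = (-30 + 1074) / 36 = 1044 / 36 = 29
(The negative root is discarded since n must be a positive integer.)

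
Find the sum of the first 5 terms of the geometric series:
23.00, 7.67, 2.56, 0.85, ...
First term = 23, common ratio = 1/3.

Sₙ = a(1 - rⁿ) / (1 - r)
S_5 = 23(1 - (1/3)^5) / (1 - (1/3))
S_5 = 23(1 - (1/243)) / (2/3)
S_5 = 2783/81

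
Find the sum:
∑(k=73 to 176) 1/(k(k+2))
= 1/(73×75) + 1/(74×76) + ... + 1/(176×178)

Partial fractions: 1/(k(k+2)) = (1/2)[1/k - 1/(k+2)]
Telescoping leaves the first two and last two terms:
= (1/2)[1/73 + 1/74 - 1/177 - 1/178]
= 339209/42548853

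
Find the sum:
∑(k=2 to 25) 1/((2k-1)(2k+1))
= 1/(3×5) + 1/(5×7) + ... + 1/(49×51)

Partial fractions: 1/((2k-1)(2k+1)) = (1/2)[1/(2k-1) - 1/(2k+1)]
The series telescopes:
= (1/2)[1/3 - 1/51]
= 8/51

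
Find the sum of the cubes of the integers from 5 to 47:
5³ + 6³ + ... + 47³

Use ∑_{k=1}^{n} k³ = [n(n+1)/2]², then subtract the first 4 terms.
∑_{k=1}^{47} k³ = [47×48/2]² = 1128² = 1272384
∑_{k=1}^{4} k³ = [4×5/2]² = 10² = 100
∑_{k=5}^{47} k³ = 1272384 - 100 = 1272284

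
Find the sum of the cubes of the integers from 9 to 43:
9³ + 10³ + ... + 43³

Use ∑_{k=1}^{n} k³ = [n(n+1)/2]², then subtract the first 8 terms.
∑_{k=1}^{43} k³ = [43×44/2]² = 946² = 894916
∑_{k=1}^{8} k³ = [8×9/2]² = 36² = 1296
∑_{k=9}^{43} k³ = 894916 - 1296 = 893620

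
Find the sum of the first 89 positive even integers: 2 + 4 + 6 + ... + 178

Sum of first n even numbers = n(n+1)
= 89×90
= 8010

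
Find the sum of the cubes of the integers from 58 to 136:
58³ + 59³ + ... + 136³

Use ∑_{k=1}^{n} k³ = [n(n+1)/2]², then subtract the first 57 terms.
∑_{k=1}^{136} k³ = [136×137/2]² = 9316² = 86787856
∑_{k=1}^{57} k³ = [57×58/2]² = 1653² = 2732409
∑_{k=58}^{136} k³ = 86787856 - 2732409 = 84055447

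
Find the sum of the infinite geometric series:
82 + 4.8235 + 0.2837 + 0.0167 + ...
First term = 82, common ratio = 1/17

For |r| < 1, S = a / (1 - r)
S = 82 / (1 - (1/17))
S = 82 / (16/17)
S = 697/8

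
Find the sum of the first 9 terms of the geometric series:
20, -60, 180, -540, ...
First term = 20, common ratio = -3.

Sₙ = a(1 - rⁿ) / (1 - r)
S_9 = 20(1 - (-3)^9) / (1 - (-3))
S_9 = 20(1 - (-19683)) / (4)
S_9 = 98420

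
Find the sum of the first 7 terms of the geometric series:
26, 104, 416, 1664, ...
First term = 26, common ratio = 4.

Sₙ = a(1 - rⁿ) / (1 - r)
S_7 = 26(1 - 4^7) / (1 - 4)
S_7 = 26(1 - 16384) / (-3)
S_7 = 141986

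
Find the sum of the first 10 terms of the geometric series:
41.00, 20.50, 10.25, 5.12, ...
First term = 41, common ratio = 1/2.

Sₙ = a(1 - rⁿ) / (1 - r)
S_10 = 41(1 - (1/2)^10) / (1 - (1/2))
S_10 = 41(1 - (1/1024)) / (1/2)
S_10 = 41943/512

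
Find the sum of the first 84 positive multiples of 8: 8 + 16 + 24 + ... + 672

Factor out 8: = 8(1 + 2 + ... + 84) = 8 × n(n+1)/2
= 8 × 84×85/2
= 8 × 3570
= 28560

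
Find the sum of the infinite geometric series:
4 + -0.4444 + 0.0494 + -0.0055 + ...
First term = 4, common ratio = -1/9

For |r| < 1, S = a / (1 - r)
S = 4 / (1 - (-1/9))
S = 4 / (10/9)
S = 18/5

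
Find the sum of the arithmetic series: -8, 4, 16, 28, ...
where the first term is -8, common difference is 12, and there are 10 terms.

Sₙ = n/2 × (first + last)
Last term = a + (n-1)d = -8 + (10-1)×12 = 100
S_10 = 10/2 × (-8 + 100)
S_10 = 10/2 × 92 = 460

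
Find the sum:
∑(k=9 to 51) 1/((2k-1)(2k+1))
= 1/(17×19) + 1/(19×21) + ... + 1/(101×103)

Partial fractions: 1/((2k-1)(2k+1)) = (1/2)[1/(2k-1) - 1/(2k+1)]
The series telescopes:
= (1/2)[1/17 - 1/103]
= 43/1751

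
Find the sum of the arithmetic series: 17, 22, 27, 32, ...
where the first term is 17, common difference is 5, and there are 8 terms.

Sₙ = n/2 × (first + last)
Last term = a + (n-1)d = 17 + (8-1)×5 = 52
S_8 = 8/2 × (17 + 52)
S_8 = 8/2 × 69 = 276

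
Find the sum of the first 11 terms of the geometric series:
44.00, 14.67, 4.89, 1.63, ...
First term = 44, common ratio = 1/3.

Sₙ = a(1 - rⁿ) / (1 - r)
S_11 = 44(1 - (1/3)^11) / (1 - (1/3))
S_11 = 44(1 - (1/177147)) / (2/3)
S_11 = 3897212/59049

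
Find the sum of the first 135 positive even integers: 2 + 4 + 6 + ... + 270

Sum of first n even numbers = n(n+1)
= 135×136
= 18360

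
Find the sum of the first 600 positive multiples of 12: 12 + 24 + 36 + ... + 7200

Factor out 12: = 12(1 + 2 + ... + 600) = 12 × n(n+1)/2
= 12 × 600×601/2
= 12 × 180300
= 2163600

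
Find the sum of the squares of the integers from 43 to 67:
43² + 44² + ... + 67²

Use ∑_{k=1}^{n} k² = n(n+1)(2n+1)/6, then subtract the first 42 terms.
∑_{k=1}^{67} k² = 67×68×135/6 = 102510
∑_{k=1}^{42} k² = 42×43×85/6 = 25585
∑_{k=43}^{67} k² = 102510 - 25585 = 76925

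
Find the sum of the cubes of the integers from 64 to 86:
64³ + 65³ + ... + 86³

Use ∑_{k=1}^{n} k³ = [n(n+1)/2]², then subtract the first 63 terms.
∑_{k=1}^{86} k³ = [86×87/2]² = 3741² = 13995081
∑_{k=1}^{63} k³ = [63×64/2]² = 2016² = 4064256
∑_{k=64}^{86} k³ = 13995081 - 4064256 = 9930825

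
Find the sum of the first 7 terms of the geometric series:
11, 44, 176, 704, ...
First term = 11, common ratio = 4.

Sₙ = a(1 - rⁿ) / (1 - r)
S_7 = 11(1 - 4^7) / (1 - 4)
S_7 = 11(1 - 16384) / (-3)
S_7 = 60071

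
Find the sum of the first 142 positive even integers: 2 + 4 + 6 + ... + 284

Sum of first n even numbers = n(n+1)
= 142×143
= 20306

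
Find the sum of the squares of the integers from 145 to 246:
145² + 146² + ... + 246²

Use ∑_{k=1}^{n} k² = n(n+1)(2n+1)/6, then subtract the first 144 terms.
∑_{k=1}^{246} k² = 246×247×493/6 = 4992611
∑_{k=1}^{144} k² = 144×145×289/6 = 1005720
∑_{k=145}^{246} k² = 4992611 - 1005720 = 3986891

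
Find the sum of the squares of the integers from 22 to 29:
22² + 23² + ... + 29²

Use ∑_{k=1}^{n} k² = n(n+1)(2n+1)/6, then subtract the first 21 terms.
∑_{k=1}^{29} k² = 29×30×59/6 = 8555
∑_{k=1}^{21} k² = 21×22×43/6 = 3311
∑_{k=22}^{29} k² = 8555 - 3311 = 5244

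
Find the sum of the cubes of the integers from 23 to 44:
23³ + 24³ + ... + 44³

Use ∑_{k=1}^{n} k³ = [n(n+1)/2]², then subtract the first 22 terms.
∑_{k=1}^{44} k³ = [44×45/2]² = 990² = 980100
∑_{k=1}^{22} k³ = [22×23/2]² = 253² = 64009
∑_{k=23}^{44} k³ = 980100 - 64009 = 916091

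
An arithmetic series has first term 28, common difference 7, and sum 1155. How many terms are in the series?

Using S = n/2 × [2a + (n-1)d]
1155 = n/2 × [2(28) + (n-1)(7)]
1155 = n/2 × [56 + 7n - 7]
2310 = n × [49 + 7n]
7n² + (49)n - 2310 = 0
Discriminant: Δ = (49)² - 4(7)(-2310) = 2401 + 64680 = 67081
√Δ = 259
n = [-(49) + √Δ] / (2·7) = (-49 + 259) / 14 = 210 / 14 = 15
(The negative root is discarded since n must be a positive integer.)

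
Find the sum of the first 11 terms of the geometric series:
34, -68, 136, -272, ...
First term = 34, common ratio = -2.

Sₙ = a(1 - rⁿ) / (1 - r)
S_11 = 34(1 - (-2)^11) / (1 - (-2))
S_11 = 34(1 - (-2048)) / (3)
S_11 = 23222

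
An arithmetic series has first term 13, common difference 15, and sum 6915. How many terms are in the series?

Using S = n/2 × [2a + (n-1)d]
6915 = n/2 × [2(13) + (n-1)(15)]
6915 = n/2 × [26 + 15n - 15]
13830 = n × [11 + 15n]
15n² + (11)n - 13830 = 0
Discriminant: Δ = (11)² - 4(15)(-13830) = 121 + 829800 = 829921
√Δ = 911
n = [-(11) + √Δ] / (2·15) = (-11 + 911) / 30 = 900 / 30 = 30
(The negative root is discarded since n must be a positive integer.)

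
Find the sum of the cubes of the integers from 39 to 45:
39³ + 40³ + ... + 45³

Use ∑_{k=1}^{n} k³ = [n(n+1)/2]², then subtract the first 38 terms.
∑_{k=1}^{45} k³ = [45×46/2]² = 1035² = 1071225
∑_{k=1}^{38} k³ = [38×39/2]² = 741² = 549081
∑_{k=39}^{45} k³ = 1071225 - 549081 = 522144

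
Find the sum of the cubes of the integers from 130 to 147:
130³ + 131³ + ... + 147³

Use ∑_{k=1}^{n} k³ = [n(n+1)/2]², then subtract the first 129 terms.
∑_{k=1}^{147} k³ = [147×148/2]² = 10878² = 118330884
∑_{k=1}^{129} k³ = [129×130/2]² = 8385² = 70308225
∑_{k=130}^{147} k³ = 118330884 - 70308225 = 48022659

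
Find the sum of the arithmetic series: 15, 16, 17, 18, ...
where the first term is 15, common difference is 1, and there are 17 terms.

Sₙ = n/2 × (first + last)
Last term = a + (n-1)d = 15 + (17-1)×1 = 31
S_17 = 17/2 × (15 + 31)
S_17 = 17/2 × 46 = 391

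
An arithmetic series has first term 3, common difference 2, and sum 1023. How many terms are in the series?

Using S = n/2 × [2a + (n-1)d]
1023 = n/2 × [2(3) + (n-1)(2)]
1023 = n/2 × [6 + 2n - 2]
2046 = n × [4 + 2n]
2n² + (4)n - 2046 = 0
Discriminant: Δ = (4)² - 4(2)(-2046) = 16 + 16368 = 16384
√Δ = 128
n = [-(4) + √Δ] / (2·2) = (-4 + 128) / 4 = 124 / 4 = 31
(The negative root is discarded since n must be a positive integer.)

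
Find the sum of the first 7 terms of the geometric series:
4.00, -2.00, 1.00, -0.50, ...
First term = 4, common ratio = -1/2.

Sₙ = a(1 - rⁿ) / (1 - r)
S_7 = 4(1 - (-1/2)^7) / (1 - (-1/2))
S_7 = 4(1 - (-1/128)) / (3/2)
S_7 = 43/16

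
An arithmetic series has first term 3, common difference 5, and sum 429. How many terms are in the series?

Using S = n/2 × [2a + (n-1)d]
429 = n/2 × [2(3) + (n-1)(5)]
429 = n/2 × [6 + 5n - 5]
858 = n × [1 + 5n]
5n² + (1)n - 858 = 0
Discriminant: Δ = (1)² - 4(5)(-858) = 1 + 17160 = 17161
√Δ = 131
n = [-(1) + √Δ] / (2·5) = (-1 + 131) / 10 = 130 / 10 = 13
(The negative root is discarded since n must be a positive integer.)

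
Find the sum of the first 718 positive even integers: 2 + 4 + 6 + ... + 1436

Sum of first n even numbers = n(n+1)
= 718×719
= 516242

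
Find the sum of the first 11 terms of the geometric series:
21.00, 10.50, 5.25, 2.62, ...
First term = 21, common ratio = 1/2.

Sₙ = a(1 - rⁿ) / (1 - r)
S_11 = 21(1 - (1/2)^11) / (1 - (1/2))
S_11 = 21(1 - (1/2048)) / (1/2)
S_11 = 42987/1024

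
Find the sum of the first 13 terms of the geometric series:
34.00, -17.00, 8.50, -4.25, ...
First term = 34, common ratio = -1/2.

Sₙ = a(1 - rⁿ) / (1 - r)
S_13 = 34(1 - (-1/2)^13) / (1 - (-1/2))
S_13 = 34(1 - (-1/8192)) / (3/2)
S_13 = 46427/2048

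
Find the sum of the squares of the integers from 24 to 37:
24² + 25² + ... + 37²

Use ∑_{k=1}^{n} k² = n(n+1)(2n+1)/6, then subtract the first 23 terms.
∑_{k=1}^{37} k² = 37×38×75/6 = 17575
∑_{k=1}^{23} k² = 23×24×47/6 = 4324
∑_{k=24}^{37} k² = 17575 - 4324 = 13251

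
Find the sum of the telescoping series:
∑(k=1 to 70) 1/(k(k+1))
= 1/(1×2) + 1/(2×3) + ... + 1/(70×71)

Partial fractions: 1/(k(k+1)) = 1/k - 1/(k+1)
The series telescopes:
= (1/1 - 1/2) + (1/2 - 1/3) + ... + (1/70 - 1/71)
= 1/1 - 1/71
= 70/71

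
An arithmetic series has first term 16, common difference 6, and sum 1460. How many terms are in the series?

Using S = n/2 × [2a + (n-1)d]
1460 = n/2 × [2(16) + (n-1)(6)]
1460 = n/2 × [32 + 6n - 6]
2920 = n × [26 + 6n]
6n² + (26)n - 2920 = 0
Discriminant: Δ = (26)² - 4(6)(-2920) = 676 + 70080 = 70756
√Δ = 266
n = [-(26) + √Δ] / (2·6) = (-26 + 266) / 12 = 240 / 12 = 20
(The negative root is discarded since n must be a positive integer.)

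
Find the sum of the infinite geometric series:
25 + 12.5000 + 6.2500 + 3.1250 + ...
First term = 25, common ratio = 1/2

For |r| < 1, S = a / (1 - r)
S = 25 / (1 - (1/2))
S = 25 / (1/2)
S = 50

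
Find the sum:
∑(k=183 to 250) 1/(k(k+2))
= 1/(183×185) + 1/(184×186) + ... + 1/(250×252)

Partial fractions: 1/(k(k+2)) = (1/2)[1/k - 1/(k+2)]
Telescoping leaves the first two and last two terms:
= (1/2)[1/183 + 1/184 - 1/251 - 1/252]
= 523039/354970224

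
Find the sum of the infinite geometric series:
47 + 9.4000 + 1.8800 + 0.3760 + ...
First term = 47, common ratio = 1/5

For |r| < 1, S = a / (1 - r)
S = 47 / (1 - (1/5))
S = 47 / (4/5)
S = 235/4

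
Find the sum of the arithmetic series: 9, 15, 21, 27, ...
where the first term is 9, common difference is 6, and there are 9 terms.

Sₙ = n/2 × (first + last)
Last term = a + (n-1)d = 9 + (9-1)×6 = 57
S_9 = 9/2 × (9 + 57)
S_9 = 9/2 × 66 = 297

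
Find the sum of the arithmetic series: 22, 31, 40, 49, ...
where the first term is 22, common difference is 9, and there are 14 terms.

Sₙ = n/2 × (first + last)
Last term = a + (n-1)d = 22 + (14-1)×9 = 139
S_14 = 14/2 × (22 + 139)
S_14 = 14/2 × 161 = 1127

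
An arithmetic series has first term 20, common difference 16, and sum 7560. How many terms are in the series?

Using S = n/2 × [2a + (n-1)d]
7560 = n/2 × [2(20) + (n-1)(16)]
7560 = n/2 × [40 + 16n - 16]
15120 = n × [24 + 16n]
16n² + (24)n - 15120 = 0
Discriminant: Δ = (24)² - 4(16)(-15120) = 576 + 967680 = 968256
√Δ = 984
n = [-(24) + √Δ] / (2·16) = (-24 + 984) / 32 = 960 / 32 = 30
(The negative root is discarded since n must be a positive integer.)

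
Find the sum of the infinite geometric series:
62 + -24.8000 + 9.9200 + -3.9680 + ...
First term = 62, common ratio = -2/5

For |r| < 1, S = a / (1 - r)
S = 62 / (1 - (-2/5))
S = 62 / (7/5)
S = 310/7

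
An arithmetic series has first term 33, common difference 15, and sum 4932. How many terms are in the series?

Using S = n/2 × [2a + (n-1)d]
4932 = n/2 × [2(33) + (n-1)(15)]
4932 = n/2 × [66 + 15n - 15]
9864 = n × [51 + 15n]
15n² + (51)n - 9864 = 0
Discriminant: Δ = (51)² - 4(15)(-9864) = 2601 + 591840 = 594441
√Δ = 771
n = [-(51) + √Δ] / (2·15) = (-51 + 771) / 30 = 720 / 30 = 24
(The negative root is discarded since n must be a positive integer.)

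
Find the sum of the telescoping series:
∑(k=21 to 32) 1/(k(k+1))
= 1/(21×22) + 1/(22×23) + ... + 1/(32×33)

Partial fractions: 1/(k(k+1)) = 1/k - 1/(k+1)
The series telescopes:
= (1/21 - 1/22) + (1/22 - 1/23) + ... + (1/32 - 1/33)
= 1/21 - 1/33
= 4/231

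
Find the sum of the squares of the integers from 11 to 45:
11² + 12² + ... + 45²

Use ∑_{k=1}^{n} k² = n(n+1)(2n+1)/6, then subtract the first 10 terms.
∑_{k=1}^{45} k² = 45×46×91/6 = 31395
∑_{k=1}^{10} k² = 10×11×21/6 = 385
∑_{k=11}^{45} k² = 31395 - 385 = 31010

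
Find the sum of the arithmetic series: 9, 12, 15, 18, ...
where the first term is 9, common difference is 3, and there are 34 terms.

Sₙ = n/2 × (first + last)
Last term = a + (n-1)d = 9 + (34-1)×3 = 108
S_34 = 34/2 × (9 + 108)
S_34 = 34/2 × 117 = 1989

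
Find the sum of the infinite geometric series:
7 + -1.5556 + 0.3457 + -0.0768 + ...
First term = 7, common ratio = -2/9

For |r| < 1, S = a / (1 - r)
S = 7 / (1 - (-2/9))
S = 7 / (11/9)
S = 63/11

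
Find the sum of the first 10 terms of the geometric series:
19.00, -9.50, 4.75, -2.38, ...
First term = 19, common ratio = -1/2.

Sₙ = a(1 - rⁿ) / (1 - r)
S_10 = 19(1 - (-1/2)^10) / (1 - (-1/2))
S_10 = 19(1 - (1/1024)) / (3/2)
S_10 = 6479/512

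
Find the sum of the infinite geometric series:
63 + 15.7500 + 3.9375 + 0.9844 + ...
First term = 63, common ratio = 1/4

For |r| < 1, S = a / (1 - r)
S = 63 / (1 - (1/4))
S = 63 / (3/4)
S = 84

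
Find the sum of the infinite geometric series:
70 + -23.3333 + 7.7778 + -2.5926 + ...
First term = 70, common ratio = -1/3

For |r| < 1, S = a / (1 - r)
S = 70 / (1 - (-1/3))
S = 70 / (4/3)
S = 105/2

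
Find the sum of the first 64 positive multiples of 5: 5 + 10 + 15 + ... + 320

Factor out 5: = 5(1 + 2 + ... + 64) = 5 × n(n+1)/2
= 5 × 64×65/2
= 5 × 2080
= 10400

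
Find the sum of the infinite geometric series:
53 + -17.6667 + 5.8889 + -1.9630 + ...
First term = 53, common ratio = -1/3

For |r| < 1, S = a / (1 - r)
S = 53 / (1 - (-1/3))
S = 53 / (4/3)
S = 159/4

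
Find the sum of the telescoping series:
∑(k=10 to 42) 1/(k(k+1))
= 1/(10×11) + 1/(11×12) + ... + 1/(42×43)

Partial fractions: 1/(k(k+1)) = 1/k - 1/(k+1)
The series telescopes:
= (1/10 - 1/11) + (1/11 - 1/12) + ... + (1/42 - 1/43)
= 1/10 - 1/43
= 33/430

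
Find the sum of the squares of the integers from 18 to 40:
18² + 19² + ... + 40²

Use ∑_{k=1}^{n} k² = n(n+1)(2n+1)/6, then subtract the first 17 terms.
∑_{k=1}^{40} k² = 40×41×81/6 = 22140
∑_{k=1}^{17} k² = 17×18×35/6 = 1785
∑_{k=18}^{40} k² = 22140 - 1785 = 20355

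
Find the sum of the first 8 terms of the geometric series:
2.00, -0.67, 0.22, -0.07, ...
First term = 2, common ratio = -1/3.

Sₙ = a(1 - rⁿ) / (1 - r)
S_8 = 2(1 - (-1/3)^8) / (1 - (-1/3))
S_8 = 2(1 - (1/6561)) / (4/3)
S_8 = 3280/2187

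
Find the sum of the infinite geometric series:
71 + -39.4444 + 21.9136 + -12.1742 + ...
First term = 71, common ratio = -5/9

For |r| < 1, S = a / (1 - r)
S = 71 / (1 - (-5/9))
S = 71 / (14/9)
S = 639/14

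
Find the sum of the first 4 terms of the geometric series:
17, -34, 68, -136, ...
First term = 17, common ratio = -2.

Sₙ = a(1 - rⁿ) / (1 - r)
S_4 = 17(1 - (-2)^4) / (1 - (-2))
S_4 = 17(1 - 16) / (3)
S_4 = -85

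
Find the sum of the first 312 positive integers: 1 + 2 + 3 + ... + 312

Formula: ∑k = n(n+1)/2
= 312×313/2
= 97656/2
= 48828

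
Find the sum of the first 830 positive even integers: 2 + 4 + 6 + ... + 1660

Sum of first n even numbers = n(n+1)
= 830×831
= 689730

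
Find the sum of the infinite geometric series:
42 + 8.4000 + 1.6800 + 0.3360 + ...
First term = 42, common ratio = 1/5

For |r| < 1, S = a / (1 - r)
S = 42 / (1 - (1/5))
S = 42 / (4/5)
S = 105/2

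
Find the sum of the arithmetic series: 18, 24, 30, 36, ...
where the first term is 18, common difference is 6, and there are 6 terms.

Sₙ = n/2 × (first + last)
Last term = a + (n-1)d = 18 + (6-1)×6 = 48
S_6 = 6/2 × (18 + 48)
S_6 = 6/2 × 66 = 198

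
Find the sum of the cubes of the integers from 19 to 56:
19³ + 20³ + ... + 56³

Use ∑_{k=1}^{n} k³ = [n(n+1)/2]², then subtract the first 18 terms.
∑_{k=1}^{56} k³ = [56×57/2]² = 1596² = 2547216
∑_{k=1}^{18} k³ = [18×19/2]² = 171² = 29241
∑_{k=19}^{56} k³ = 2547216 - 29241 = 2517975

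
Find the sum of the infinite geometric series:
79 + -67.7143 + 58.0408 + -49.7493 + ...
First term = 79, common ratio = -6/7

For |r| < 1, S = a / (1 - r)
S = 79 / (1 - (-6/7))
S = 79 / (13/7)
S = 553/13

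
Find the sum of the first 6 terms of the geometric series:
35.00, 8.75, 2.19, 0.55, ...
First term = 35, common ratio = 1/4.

Sₙ = a(1 - rⁿ) / (1 - r)
S_6 = 35(1 - (1/4)^6) / (1 - (1/4))
S_6 = 35(1 - (1/4096)) / (3/4)
S_6 = 47775/1024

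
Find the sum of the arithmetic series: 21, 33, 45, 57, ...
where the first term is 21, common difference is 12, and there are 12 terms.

Sₙ = n/2 × (first + last)
Last term = a + (n-1)d = 21 + (12-1)×12 = 153
S_12 = 12/2 × (21 + 153)
S_12 = 12/2 × 174 = 1044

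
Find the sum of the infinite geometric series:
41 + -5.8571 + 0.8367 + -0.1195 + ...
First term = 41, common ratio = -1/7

For |r| < 1, S = a / (1 - r)
S = 41 / (1 - (-1/7))
S = 41 / (8/7)
S = 287/8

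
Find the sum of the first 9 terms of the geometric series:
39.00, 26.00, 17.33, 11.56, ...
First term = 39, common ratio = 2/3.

Sₙ = a(1 - rⁿ) / (1 - r)
S_9 = 39(1 - (2/3)^9) / (1 - (2/3))
S_9 = 39(1 - (512/19683)) / (1/3)
S_9 = 249223/2187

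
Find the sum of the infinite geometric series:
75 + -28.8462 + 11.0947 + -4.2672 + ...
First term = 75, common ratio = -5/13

For |r| < 1, S = a / (1 - r)
S = 75 / (1 - (-5/13))
S = 75 / (18/13)
S = 325/6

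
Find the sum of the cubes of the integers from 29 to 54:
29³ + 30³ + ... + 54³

Use ∑_{k=1}^{n} k³ = [n(n+1)/2]², then subtract the first 28 terms.
∑_{k=1}^{54} k³ = [54×55/2]² = 1485² = 2205225
∑_{k=1}^{28} k³ = [28×29/2]² = 406² = 164836
∑_{k=29}^{54} k³ = 2205225 - 164836 = 2040389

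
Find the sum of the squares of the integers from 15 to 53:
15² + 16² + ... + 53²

Use ∑_{k=1}^{n} k² = n(n+1)(2n+1)/6, then subtract the first 14 terms.
∑_{k=1}^{53} k² = 53×54×107/6 = 51039
∑_{k=1}^{14} k² = 14×15×29/6 = 1015
∑_{k=15}^{53} k² = 51039 - 1015 = 50024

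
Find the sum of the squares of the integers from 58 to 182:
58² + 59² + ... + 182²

Use ∑_{k=1}^{n} k² = n(n+1)(2n+1)/6, then subtract the first 57 terms.
∑_{k=1}^{182} k² = 182×183×365/6 = 2026115
∑_{k=1}^{57} k² = 57×58×115/6 = 63365
∑_{k=58}^{182} k² = 2026115 - 63365 = 1962750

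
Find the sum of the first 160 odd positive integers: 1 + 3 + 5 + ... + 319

Sum of first n odd numbers = n²
= 160²
= 25600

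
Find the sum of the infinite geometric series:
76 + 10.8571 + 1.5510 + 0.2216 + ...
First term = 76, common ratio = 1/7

For |r| < 1, S = a / (1 - r)
S = 76 / (1 - (1/7))
S = 76 / (6/7)
S = 266/3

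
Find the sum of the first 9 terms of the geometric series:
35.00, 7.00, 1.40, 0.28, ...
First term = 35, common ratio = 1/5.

Sₙ = a(1 - rⁿ) / (1 - r)
S_9 = 35(1 - (1/5)^9) / (1 - (1/5))
S_9 = 35(1 - (1/1953125)) / (4/5)
S_9 = 3417967/78125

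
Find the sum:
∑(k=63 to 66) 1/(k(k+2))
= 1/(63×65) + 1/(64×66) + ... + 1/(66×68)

Partial fractions: 1/(k(k+2)) = (1/2)[1/k - 1/(k+2)]
Telescoping leaves the first two and last two terms:
= (1/2)[1/63 + 1/64 - 1/67 - 1/68]
= 8573/9184896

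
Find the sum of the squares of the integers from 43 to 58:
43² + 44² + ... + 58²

Use ∑_{k=1}^{n} k² = n(n+1)(2n+1)/6, then subtract the first 42 terms.
∑_{k=1}^{58} k² = 58×59×117/6 = 66729
∑_{k=1}^{42} k² = 42×43×85/6 = 25585
∑_{k=43}^{58} k² = 66729 - 25585 = 41144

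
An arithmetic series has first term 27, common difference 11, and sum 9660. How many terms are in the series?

Using S = n/2 × [2a + (n-1)d]
9660 = n/2 × [2(27) + (n-1)(11)]
9660 = n/2 × [54 + 11n - 11]
19320 = n × [43 + 11n]
11n² + (43)n - 19320 = 0
Discriminant: Δ = (43)² - 4(11)(-19320) = 1849 + 850080 = 851929
√Δ = 923
n = [-(43) + √Δ] / (2·11) = (-43 + 923) / 22 = 880 / 22 = 40
(The negative root is discarded since n must be a positive integer.)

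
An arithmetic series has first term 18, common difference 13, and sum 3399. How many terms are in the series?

Using S = n/2 × [2a + (n-1)d]
3399 = n/2 × [2(18) + (n-1)(13)]
3399 = n/2 × [36 + 13n - 13]
6798 = n × [23 + 13n]
13n² + (23)n - 6798 = 0
Discriminant: Δ = (23)² - 4(13)(-6798) = 529 + 353496 = 354025
√Δ = 595
n = [-(23) + √Δ] / (2·13) = (-23 + 595) / 26 = 572 / 26 = 22
(The negative root is discarded since n must be a positive integer.)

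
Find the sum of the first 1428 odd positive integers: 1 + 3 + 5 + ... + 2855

Sum of first n odd numbers = n²
= 1428²
= 2039184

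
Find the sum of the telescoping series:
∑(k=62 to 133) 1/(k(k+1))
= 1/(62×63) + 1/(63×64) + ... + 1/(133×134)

Partial fractions: 1/(k(k+1)) = 1/k - 1/(k+1)
The series telescopes:
= (1/62 - 1/63) + (1/63 - 1/64) + ... + (1/133 - 1/134)
= 1/62 - 1/134
= 18/2077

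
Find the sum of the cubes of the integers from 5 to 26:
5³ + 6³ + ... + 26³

Use ∑_{k=1}^{n} k³ = [n(n+1)/2]², then subtract the first 4 terms.
∑_{k=1}^{26} k³ = [26×27/2]² = 351² = 123201
∑_{k=1}^{4} k³ = [4×5/2]² = 10² = 100
∑_{k=5}^{26} k³ = 123201 - 100 = 123101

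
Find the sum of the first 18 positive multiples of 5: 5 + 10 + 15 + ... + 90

Factor out 5: = 5(1 + 2 + ... + 18) = 5 × n(n+1)/2
= 5 × 18×19/2
= 5 × 171
= 855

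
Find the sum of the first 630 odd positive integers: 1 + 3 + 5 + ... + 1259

Sum of first n odd numbers = n²
= 630²
= 396900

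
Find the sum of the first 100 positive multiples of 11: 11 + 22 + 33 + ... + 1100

Factor out 11: = 11(1 + 2 + ... + 100) = 11 × n(n+1)/2
= 11 × 100×101/2
= 11 × 5050
= 55550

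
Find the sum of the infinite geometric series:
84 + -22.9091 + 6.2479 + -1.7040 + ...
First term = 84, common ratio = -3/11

For |r| < 1, S = a / (1 - r)
S = 84 / (1 - (-3/11))
S = 84 / (14/11)
S = 66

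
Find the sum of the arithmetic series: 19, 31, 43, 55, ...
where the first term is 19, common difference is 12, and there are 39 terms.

Sₙ = n/2 × (first + last)
Last term = a + (n-1)d = 19 + (39-1)×12 = 475
S_39 = 39/2 × (19 + 475)
S_39 = 39/2 × 494 = 9633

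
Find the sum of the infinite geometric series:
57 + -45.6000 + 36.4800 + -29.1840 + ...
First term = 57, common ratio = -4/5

For |r| < 1, S = a / (1 - r)
S = 57 / (1 - (-4/5))
S = 57 / (9/5)
S = 95/3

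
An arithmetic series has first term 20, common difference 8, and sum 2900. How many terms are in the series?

Using S = n/2 × [2a + (n-1)d]
2900 = n/2 × [2(20) + (n-1)(8)]
2900 = n/2 × [40 + 8n - 8]
5800 = n × [32 + 8n]
8n² + (32)n - 5800 = 0
Discriminant: Δ = (32)² - 4(8)(-5800) = 1024 + 185600 = 186624
√Δ = 432
n = [-(32) + √Δ] / (2·8) = (-32 + 432) / 16 = 400 / 16 = 25
(The negative root is discarded since n must be a positive integer.)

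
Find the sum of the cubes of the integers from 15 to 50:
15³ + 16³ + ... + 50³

Use ∑_{k=1}^{n} k³ = [n(n+1)/2]², then subtract the first 14 terms.
∑_{k=1}^{50} k³ = [50×51/2]² = 1275² = 1625625
∑_{k=1}^{14} k³ = [14×15/2]² = 105² = 11025
∑_{k=15}^{50} k³ = 1625625 - 11025 = 1614600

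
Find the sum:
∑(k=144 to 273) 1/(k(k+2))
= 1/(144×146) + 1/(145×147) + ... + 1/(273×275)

Partial fractions: 1/(k(k+2)) = (1/2)[1/k - 1/(k+2)]
Telescoping leaves the first two and last two terms:
= (1/2)[1/144 + 1/145 - 1/274 - 1/275]
= 1031303/314661600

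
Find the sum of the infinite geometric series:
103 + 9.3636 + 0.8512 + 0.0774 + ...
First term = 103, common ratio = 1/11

For |r| < 1, S = a / (1 - r)
S = 103 / (1 - (1/11))
S = 103 / (10/11)
S = 1133/10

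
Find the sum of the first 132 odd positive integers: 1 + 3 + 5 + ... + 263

Sum of first n odd numbers = n²
= 132²
= 17424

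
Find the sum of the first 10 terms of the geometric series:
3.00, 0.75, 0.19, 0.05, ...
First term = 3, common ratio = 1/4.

Sₙ = a(1 - rⁿ) / (1 - r)
S_10 = 3(1 - (1/4)^10) / (1 - (1/4))
S_10 = 3(1 - (1/1048576)) / (3/4)
S_10 = 1048575/262144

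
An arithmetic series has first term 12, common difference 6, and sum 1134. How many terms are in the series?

Using S = n/2 × [2a + (n-1)d]
1134 = n/2 × [2(12) + (n-1)(6)]
1134 = n/2 × [24 + 6n - 6]
2268 = n × [18 + 6n]
6n² + (18)n - 2268 = 0
Discriminant: Δ = (18)² - 4(6)(-2268) = 324 + 54432 = 54756
√Δ = 234
n = [-(18) + √Δ] / (2·6) = (-18 + 234) / 12 = 216 / 12 = 18
(The negative root is discarded since n must be a positive integer.)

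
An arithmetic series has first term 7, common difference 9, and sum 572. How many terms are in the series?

Using S = n/2 × [2a + (n-1)d]
572 = n/2 × [2(7) + (n-1)(9)]
572 = n/2 × [14 + 9n - 9]
1144 = n × [5 + 9n]
9n² + (5)n - 1144 = 0
Discriminant: Δ = (5)² - 4(9)(-1144) = 25 + 41184 = 41209
√Δ = 203
n = [-(5) + √Δ] / (2·9) = (-5 + 203) / 18 = 198 / 18 = 11
(The negative root is discarded since n must be a positive integer.)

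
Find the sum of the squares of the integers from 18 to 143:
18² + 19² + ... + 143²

Use ∑_{k=1}^{n} k² = n(n+1)(2n+1)/6, then subtract the first 17 terms.
∑_{k=1}^{143} k² = 143×144×287/6 = 984984
∑_{k=1}^{17} k² = 17×18×35/6 = 1785
∑_{k=18}^{143} k² = 984984 - 1785 = 983199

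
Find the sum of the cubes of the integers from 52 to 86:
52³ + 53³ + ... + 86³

Use ∑_{k=1}^{n} k³ = [n(n+1)/2]², then subtract the first 51 terms.
∑_{k=1}^{86} k³ = [86×87/2]² = 3741² = 13995081
∑_{k=1}^{51} k³ = [51×52/2]² = 1326² = 1758276
∑_{k=52}^{86} k³ = 13995081 - 1758276 = 12236805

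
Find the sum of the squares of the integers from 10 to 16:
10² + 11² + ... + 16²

Use ∑_{k=1}^{n} k² = n(n+1)(2n+1)/6, then subtract the first 9 terms.
∑_{k=1}^{16} k² = 16×17×33/6 = 1496
∑_{k=1}^{9} k² = 9×10×19/6 = 285
∑_{k=10}^{16} k² = 1496 - 285 = 1211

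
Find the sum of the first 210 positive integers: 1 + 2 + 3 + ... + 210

Formula: ∑k = n(n+1)/2
= 210×211/2
= 44310/2
= 22155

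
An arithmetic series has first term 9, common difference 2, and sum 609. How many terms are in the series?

Using S = n/2 × [2a + (n-1)d]
609 = n/2 × [2(9) + (n-1)(2)]
609 = n/2 × [18 + 2n - 2]
1218 = n × [16 + 2n]
2n² + (16)n - 1218 = 0
Discriminant: Δ = (16)² - 4(2)(-1218) = 256 + 9744 = 10000
√Δ = 100
n = [-(16) + √Δ] / (2·2) = (-16 + 100) / 4 = 84 / 4 = 21
(The negative root is discarded since n must be a positive integer.)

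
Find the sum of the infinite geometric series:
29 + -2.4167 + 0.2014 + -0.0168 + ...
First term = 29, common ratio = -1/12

For |r| < 1, S = a / (1 - r)
S = 29 / (1 - (-1/12))
S = 29 / (13/12)
S = 348/13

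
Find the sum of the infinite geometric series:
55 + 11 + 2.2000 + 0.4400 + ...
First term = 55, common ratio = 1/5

For |r| < 1, S = a / (1 - r)
S = 55 / (1 - (1/5))
S = 55 / (4/5)
S = 275/4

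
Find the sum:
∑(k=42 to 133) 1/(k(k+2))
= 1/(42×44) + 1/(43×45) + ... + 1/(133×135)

Partial fractions: 1/(k(k+2)) = (1/2)[1/k - 1/(k+2)]
Telescoping leaves the first two and last two terms:
= (1/2)[1/42 + 1/43 - 1/134 - 1/135]
= 87653/5445090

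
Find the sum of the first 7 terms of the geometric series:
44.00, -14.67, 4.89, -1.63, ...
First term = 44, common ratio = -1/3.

Sₙ = a(1 - rⁿ) / (1 - r)
S_7 = 44(1 - (-1/3)^7) / (1 - (-1/3))
S_7 = 44(1 - (-1/2187)) / (4/3)
S_7 = 24068/729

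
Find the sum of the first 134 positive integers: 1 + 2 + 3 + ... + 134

Formula: ∑k = n(n+1)/2
= 134×135/2
= 18090/2
= 9045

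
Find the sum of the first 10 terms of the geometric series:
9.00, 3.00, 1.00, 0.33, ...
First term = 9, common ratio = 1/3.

Sₙ = a(1 - rⁿ) / (1 - r)
S_10 = 9(1 - (1/3)^10) / (1 - (1/3))
S_10 = 9(1 - (1/59049)) / (2/3)
S_10 = 29524/2187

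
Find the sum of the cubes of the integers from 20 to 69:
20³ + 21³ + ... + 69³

Use ∑_{k=1}^{n} k³ = [n(n+1)/2]², then subtract the first 19 terms.
∑_{k=1}^{69} k³ = [69×70/2]² = 2415² = 5832225
∑_{k=1}^{19} k³ = [19×20/2]² = 190² = 36100
∑_{k=20}^{69} k³ = 5832225 - 36100 = 5796125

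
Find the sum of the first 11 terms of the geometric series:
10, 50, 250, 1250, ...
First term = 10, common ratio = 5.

Sₙ = a(1 - rⁿ) / (1 - r)
S_11 = 10(1 - 5^11) / (1 - 5)
S_11 = 10(1 - 48828125) / (-4)
S_11 = 122070310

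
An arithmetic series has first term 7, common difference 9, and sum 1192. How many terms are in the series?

Using S = n/2 × [2a + (n-1)d]
1192 = n/2 × [2(7) + (n-1)(9)]
1192 = n/2 × [14 + 9n - 9]
2384 = n × [5 + 9n]
9n² + (5)n - 2384 = 0
Discriminant: Δ = (5)² - 4(9)(-2384) = 25 + 85824 = 85849
√Δ = 293
n = [-(5) + √Δ] / (2·9) = (-5 + 293) / 18 = 288 / 18 = 16
(The negative root is discarded since n must be a positive integer.)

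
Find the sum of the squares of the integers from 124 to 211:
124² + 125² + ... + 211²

Use ∑_{k=1}^{n} k² = n(n+1)(2n+1)/6, then subtract the first 123 terms.
∑_{k=1}^{211} k² = 211×212×423/6 = 3153606
∑_{k=1}^{123} k² = 123×124×247/6 = 627874
∑_{k=124}^{211} k² = 3153606 - 627874 = 2525732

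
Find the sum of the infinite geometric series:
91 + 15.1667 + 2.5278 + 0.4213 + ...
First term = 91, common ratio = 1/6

For |r| < 1, S = a / (1 - r)
S = 91 / (1 - (1/6))
S = 91 / (5/6)
S = 546/5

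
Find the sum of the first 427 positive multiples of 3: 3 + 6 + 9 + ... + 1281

Factor out 3: = 3(1 + 2 + ... + 427) = 3 × n(n+1)/2
= 3 × 427×428/2
= 3 × 91378
= 274134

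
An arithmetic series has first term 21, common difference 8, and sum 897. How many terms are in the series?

Using S = n/2 × [2a + (n-1)d]
897 = n/2 × [2(21) + (n-1)(8)]
897 = n/2 × [42 + 8n - 8]
1794 = n × [34 + 8n]
8n² + (34)n - 1794 = 0
Discriminant: Δ = (34)² - 4(8)(-1794) = 1156 + 57408 = 58564
√Δ = 242
n = [-(34) + √Δ] / (2·8) = (-34 + 242) / 16 = 208 / 16 = 13
(The negative root is discarded since n must be a positive integer.)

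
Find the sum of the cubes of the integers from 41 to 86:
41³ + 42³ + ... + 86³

Use ∑_{k=1}^{n} k³ = [n(n+1)/2]², then subtract the first 40 terms.
∑_{k=1}^{86} k³ = [86×87/2]² = 3741² = 13995081
∑_{k=1}^{40} k³ = [40×41/2]² = 820² = 672400
∑_{k=41}^{86} k³ = 13995081 - 672400 = 13322681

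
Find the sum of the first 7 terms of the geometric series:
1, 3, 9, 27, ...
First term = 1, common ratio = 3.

Sₙ = a(1 - rⁿ) / (1 - r)
S_7 = 1(1 - 3^7) / (1 - 3)
S_7 = 1(1 - 2187) / (-2)
S_7 = 1093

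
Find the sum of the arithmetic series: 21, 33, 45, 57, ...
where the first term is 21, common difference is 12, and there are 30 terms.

Sₙ = n/2 × (first + last)
Last term = a + (n-1)d = 21 + (30-1)×12 = 369
S_30 = 30/2 × (21 + 369)
S_30 = 30/2 × 390 = 5850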